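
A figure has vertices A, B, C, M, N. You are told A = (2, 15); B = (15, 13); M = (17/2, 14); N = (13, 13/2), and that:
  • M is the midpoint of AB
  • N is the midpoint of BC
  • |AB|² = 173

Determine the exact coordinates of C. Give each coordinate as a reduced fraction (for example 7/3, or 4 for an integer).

C = (11, 0)

1. C_x = 11  [C = 2·N−B = 2·(13, 13/2)−(15, 13)]
2. C_y = 0  [C = 2·N−B = 2·(13, 13/2)−(15, 13)]
   so C = (11, 0)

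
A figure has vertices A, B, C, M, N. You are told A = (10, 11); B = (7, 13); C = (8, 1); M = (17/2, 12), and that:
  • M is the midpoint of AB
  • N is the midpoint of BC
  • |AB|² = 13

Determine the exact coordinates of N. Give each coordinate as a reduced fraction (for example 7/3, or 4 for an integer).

N = (15/2, 7)

1. N_x = 15/2  [2·N = B+C = (7, 13)+(8, 1)]
2. N_y = 7  [2·N = B+C = (7, 13)+(8, 1)]
   so N = (15/2, 7)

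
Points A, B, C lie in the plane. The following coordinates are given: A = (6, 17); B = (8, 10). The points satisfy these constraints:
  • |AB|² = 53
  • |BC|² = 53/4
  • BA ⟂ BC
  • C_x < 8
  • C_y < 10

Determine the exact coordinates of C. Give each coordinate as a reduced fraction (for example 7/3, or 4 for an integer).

C = (9/2, 9)

1. C_x = 9/2  [[BA ⟂ BC ⇒ -2x+7y-54=0] ∩ [|C−(8, 10)|²=53/4]]
2. C_y = 9  [[BA ⟂ BC ⇒ -2x+7y-54=0] ∩ [|C−(8, 10)|²=53/4]]
   so C = (9/2, 9)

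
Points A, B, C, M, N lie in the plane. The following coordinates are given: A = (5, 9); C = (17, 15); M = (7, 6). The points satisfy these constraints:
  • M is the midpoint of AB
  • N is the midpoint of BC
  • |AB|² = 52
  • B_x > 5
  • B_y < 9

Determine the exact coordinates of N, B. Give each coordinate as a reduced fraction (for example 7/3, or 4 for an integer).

1. B_x = 9  [B = 2·M−A = 2·(7, 6)−(5, 9)]
2. B_y = 3  [B = 2·M−A = 2·(7, 6)−(5, 9)]
   so B = (9, 3)
3. N_x = 13  [2·N = B+C = (9, 3)+(17, 15)]
4. N_y = 9  [2·N = B+C = (9, 3)+(17, 15)]
   so N = (13, 9)

N = (13, 9)
B = (9, 3)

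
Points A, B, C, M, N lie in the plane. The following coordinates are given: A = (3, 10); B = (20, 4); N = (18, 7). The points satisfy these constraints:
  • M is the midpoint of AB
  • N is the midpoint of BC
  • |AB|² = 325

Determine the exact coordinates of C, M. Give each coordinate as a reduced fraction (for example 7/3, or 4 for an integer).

C = (16, 10)
M = (23/2, 7)

1. M_x = 23/2  [2·M = A+B = (3, 10)+(20, 4)]
2. M_y = 7  [2·M = A+B = (3, 10)+(20, 4)]
   so M = (23/2, 7)
3. C_x = 16  [C = 2·N−B = 2·(18, 7)−(20, 4)]
4. C_y = 10  [C = 2·N−B = 2·(18, 7)−(20, 4)]
   so C = (16, 10)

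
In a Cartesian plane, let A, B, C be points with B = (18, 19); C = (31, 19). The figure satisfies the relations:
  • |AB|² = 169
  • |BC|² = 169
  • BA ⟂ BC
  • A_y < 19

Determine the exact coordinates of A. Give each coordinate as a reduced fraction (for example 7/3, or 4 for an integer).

1. A_x = 18  [[BA ⟂ BC ⇒ 13x-234=0] ∩ [|A−(18, 19)|²=169]]
2. A_y = 6  [[BA ⟂ BC ⇒ 13x-234=0] ∩ [|A−(18, 19)|²=169]]
   so A = (18, 6)

A = (18, 6)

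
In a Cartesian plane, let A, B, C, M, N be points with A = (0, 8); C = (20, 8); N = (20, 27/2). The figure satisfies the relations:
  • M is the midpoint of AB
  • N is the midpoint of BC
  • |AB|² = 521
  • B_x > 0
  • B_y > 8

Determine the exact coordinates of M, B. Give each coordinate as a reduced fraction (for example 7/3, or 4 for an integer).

M = (10, 27/2)
B = (20, 19)

1. B_x = 20  [B = 2·N−C = 2·(20, 27/2)−(20, 8)]
2. B_y = 19  [B = 2·N−C = 2·(20, 27/2)−(20, 8)]
   so B = (20, 19)
3. M_x = 10  [2·M = A+B = (0, 8)+(20, 19)]
4. M_y = 27/2  [2·M = A+B = (0, 8)+(20, 19)]
   so M = (10, 27/2)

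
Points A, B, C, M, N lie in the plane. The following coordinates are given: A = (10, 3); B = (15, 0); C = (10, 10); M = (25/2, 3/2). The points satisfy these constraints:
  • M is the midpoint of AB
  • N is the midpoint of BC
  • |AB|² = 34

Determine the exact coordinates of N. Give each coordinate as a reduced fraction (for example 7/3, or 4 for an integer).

N = (25/2, 5)

1. N_x = 25/2  [2·N = B+C = (15, 0)+(10, 10)]
2. N_y = 5  [2·N = B+C = (15, 0)+(10, 10)]
   so N = (25/2, 5)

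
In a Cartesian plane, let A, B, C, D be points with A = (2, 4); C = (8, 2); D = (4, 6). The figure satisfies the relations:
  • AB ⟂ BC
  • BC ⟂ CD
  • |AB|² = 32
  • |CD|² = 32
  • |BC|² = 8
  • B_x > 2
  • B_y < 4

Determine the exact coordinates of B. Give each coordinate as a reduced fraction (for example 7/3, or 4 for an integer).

B = (6, 0)

1. B_x = 6  [[BC ⟂ CD ⇒ 4x-4y-24=0] ∩ [|B−(2, 4)|²=32]]
2. B_y = 0  [[BC ⟂ CD ⇒ 4x-4y-24=0] ∩ [|B−(2, 4)|²=32]]
   so B = (6, 0)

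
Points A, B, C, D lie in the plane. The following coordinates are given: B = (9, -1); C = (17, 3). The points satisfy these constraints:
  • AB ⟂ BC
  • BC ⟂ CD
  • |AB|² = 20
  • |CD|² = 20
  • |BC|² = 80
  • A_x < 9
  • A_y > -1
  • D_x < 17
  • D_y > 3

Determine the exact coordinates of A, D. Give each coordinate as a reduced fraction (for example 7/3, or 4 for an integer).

A = (7, 3)
D = (15, 7)

1. A_x = 7  [[AB ⟂ BC ⇒ -8x-4y+68=0] ∩ [|A−(9, -1)|²=20]]
2. A_y = 3  [[AB ⟂ BC ⇒ -8x-4y+68=0] ∩ [|A−(9, -1)|²=20]]
   so A = (7, 3)
3. D_x = 15  [[BC ⟂ CD ⇒ 8x+4y-148=0] ∩ [|D−(17, 3)|²=20]]
4. D_y = 7  [[BC ⟂ CD ⇒ 8x+4y-148=0] ∩ [|D−(17, 3)|²=20]]
   so D = (15, 7)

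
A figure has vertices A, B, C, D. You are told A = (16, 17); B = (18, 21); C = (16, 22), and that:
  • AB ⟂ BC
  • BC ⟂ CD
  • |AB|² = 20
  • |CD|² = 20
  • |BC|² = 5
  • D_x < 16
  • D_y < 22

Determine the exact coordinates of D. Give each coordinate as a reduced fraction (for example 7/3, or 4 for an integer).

1. D_x = 14  [[BC ⟂ CD ⇒ -2x+1y+10=0] ∩ [|D−(16, 22)|²=20]]
2. D_y = 18  [[BC ⟂ CD ⇒ -2x+1y+10=0] ∩ [|D−(16, 22)|²=20]]
   so D = (14, 18)

D = (14, 18)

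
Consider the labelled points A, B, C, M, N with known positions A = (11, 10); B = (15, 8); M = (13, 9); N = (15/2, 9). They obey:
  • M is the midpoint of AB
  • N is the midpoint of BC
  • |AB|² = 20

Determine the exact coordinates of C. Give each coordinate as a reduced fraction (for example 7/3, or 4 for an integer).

C = (0, 10)

1. C_x = 0  [C = 2·N−B = 2·(15/2, 9)−(15, 8)]
2. C_y = 10  [C = 2·N−B = 2·(15/2, 9)−(15, 8)]
   so C = (0, 10)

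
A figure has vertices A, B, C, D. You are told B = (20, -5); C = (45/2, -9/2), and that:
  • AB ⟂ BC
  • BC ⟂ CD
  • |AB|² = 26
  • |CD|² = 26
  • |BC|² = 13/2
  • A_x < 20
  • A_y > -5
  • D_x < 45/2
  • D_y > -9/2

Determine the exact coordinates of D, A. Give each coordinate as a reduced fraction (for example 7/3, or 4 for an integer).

D = (43/2, 1/2)
A = (19, 0)

1. D_x = 43/2  [[BC ⟂ CD ⇒ 5/2x+1/2y-54=0] ∩ [|D−(45/2, -9/2)|²=26]]
2. D_y = 1/2  [[BC ⟂ CD ⇒ 5/2x+1/2y-54=0] ∩ [|D−(45/2, -9/2)|²=26]]
   so D = (43/2, 1/2)
3. A_x = 19  [[AB ⟂ BC ⇒ -5/2x-1/2y+95/2=0] ∩ [|A−(20, -5)|²=26]]
4. A_y = 0  [[AB ⟂ BC ⇒ -5/2x-1/2y+95/2=0] ∩ [|A−(20, -5)|²=26]]
   so A = (19, 0)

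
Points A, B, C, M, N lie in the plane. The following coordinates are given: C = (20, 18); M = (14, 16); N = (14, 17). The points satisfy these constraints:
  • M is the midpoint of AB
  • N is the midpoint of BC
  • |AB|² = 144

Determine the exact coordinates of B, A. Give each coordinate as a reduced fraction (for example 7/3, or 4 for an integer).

B = (8, 16)
A = (20, 16)

1. B_x = 8  [B = 2·N−C = 2·(14, 17)−(20, 18)]
2. B_y = 16  [B = 2·N−C = 2·(14, 17)−(20, 18)]
   so B = (8, 16)
3. A_x = 20  [A = 2·M−B = 2·(14, 16)−(8, 16)]
4. A_y = 16  [A = 2·M−B = 2·(14, 16)−(8, 16)]
   so A = (20, 16)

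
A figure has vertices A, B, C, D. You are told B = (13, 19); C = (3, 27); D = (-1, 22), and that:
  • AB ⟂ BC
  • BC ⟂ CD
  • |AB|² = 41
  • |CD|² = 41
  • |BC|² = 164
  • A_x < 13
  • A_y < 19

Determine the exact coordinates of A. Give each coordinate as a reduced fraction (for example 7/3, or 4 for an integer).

1. A_x = 9  [[AB ⟂ BC ⇒ 10x-8y+22=0] ∩ [|A−(13, 19)|²=41]]
2. A_y = 14  [[AB ⟂ BC ⇒ 10x-8y+22=0] ∩ [|A−(13, 19)|²=41]]
   so A = (9, 14)

A = (9, 14)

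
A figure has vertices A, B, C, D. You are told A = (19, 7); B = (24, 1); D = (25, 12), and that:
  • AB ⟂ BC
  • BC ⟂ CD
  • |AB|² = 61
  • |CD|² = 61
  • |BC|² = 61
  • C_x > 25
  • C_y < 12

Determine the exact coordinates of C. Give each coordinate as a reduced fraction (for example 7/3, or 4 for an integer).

C = (30, 6)

1. C_x = 30  [[AB ⟂ BC ⇒ 5x-6y-114=0] ∩ [|C−(25, 12)|²=61]]
2. C_y = 6  [[AB ⟂ BC ⇒ 5x-6y-114=0] ∩ [|C−(25, 12)|²=61]]
   so C = (30, 6)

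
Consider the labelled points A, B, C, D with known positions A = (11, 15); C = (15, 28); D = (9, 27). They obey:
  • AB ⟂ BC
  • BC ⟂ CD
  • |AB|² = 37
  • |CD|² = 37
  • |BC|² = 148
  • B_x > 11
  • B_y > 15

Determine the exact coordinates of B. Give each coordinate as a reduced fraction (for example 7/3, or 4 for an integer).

B = (17, 16)

1. B_x = 17  [[BC ⟂ CD ⇒ 6x+1y-118=0] ∩ [|B−(11, 15)|²=37]]
2. B_y = 16  [[BC ⟂ CD ⇒ 6x+1y-118=0] ∩ [|B−(11, 15)|²=37]]
   so B = (17, 16)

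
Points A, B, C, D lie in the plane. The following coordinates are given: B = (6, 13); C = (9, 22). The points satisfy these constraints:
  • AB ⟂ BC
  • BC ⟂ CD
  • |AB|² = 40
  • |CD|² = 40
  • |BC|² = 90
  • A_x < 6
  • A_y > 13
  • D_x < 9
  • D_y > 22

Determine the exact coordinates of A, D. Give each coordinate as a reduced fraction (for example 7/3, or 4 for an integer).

A = (0, 15)
D = (3, 24)

1. A_x = 0  [[AB ⟂ BC ⇒ -3x-9y+135=0] ∩ [|A−(6, 13)|²=40]]
2. A_y = 15  [[AB ⟂ BC ⇒ -3x-9y+135=0] ∩ [|A−(6, 13)|²=40]]
   so A = (0, 15)
3. D_x = 3  [[BC ⟂ CD ⇒ 3x+9y-225=0] ∩ [|D−(9, 22)|²=40]]
4. D_y = 24  [[BC ⟂ CD ⇒ 3x+9y-225=0] ∩ [|D−(9, 22)|²=40]]
   so D = (3, 24)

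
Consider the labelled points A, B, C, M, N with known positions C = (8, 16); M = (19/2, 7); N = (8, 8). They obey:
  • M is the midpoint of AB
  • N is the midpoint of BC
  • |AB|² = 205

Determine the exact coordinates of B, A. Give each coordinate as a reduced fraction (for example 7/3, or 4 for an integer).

1. B_x = 8  [B = 2·N−C = 2·(8, 8)−(8, 16)]
2. B_y = 0  [B = 2·N−C = 2·(8, 8)−(8, 16)]
   so B = (8, 0)
3. A_x = 11  [A = 2·M−B = 2·(19/2, 7)−(8, 0)]
4. A_y = 14  [A = 2·M−B = 2·(19/2, 7)−(8, 0)]
   so A = (11, 14)

B = (8, 0)
A = (11, 14)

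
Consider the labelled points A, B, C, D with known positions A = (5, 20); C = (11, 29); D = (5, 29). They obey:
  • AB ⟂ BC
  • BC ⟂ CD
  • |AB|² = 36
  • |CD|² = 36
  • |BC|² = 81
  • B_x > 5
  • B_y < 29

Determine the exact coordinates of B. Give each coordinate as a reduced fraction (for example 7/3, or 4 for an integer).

1. B_x = 11  [[BC ⟂ CD ⇒ 6x-66=0] ∩ [|B−(5, 20)|²=36]]
2. B_y = 20  [[BC ⟂ CD ⇒ 6x-66=0] ∩ [|B−(5, 20)|²=36]]
   so B = (11, 20)

B = (11, 20)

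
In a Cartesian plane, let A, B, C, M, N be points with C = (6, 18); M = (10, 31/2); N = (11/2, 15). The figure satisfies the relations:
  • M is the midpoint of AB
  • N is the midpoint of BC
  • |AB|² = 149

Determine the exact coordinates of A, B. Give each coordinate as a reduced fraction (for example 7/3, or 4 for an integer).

A = (15, 19)
B = (5, 12)

1. B_x = 5  [B = 2·N−C = 2·(11/2, 15)−(6, 18)]
2. B_y = 12  [B = 2·N−C = 2·(11/2, 15)−(6, 18)]
   so B = (5, 12)
3. A_x = 15  [A = 2·M−B = 2·(10, 31/2)−(5, 12)]
4. A_y = 19  [A = 2·M−B = 2·(10, 31/2)−(5, 12)]
   so A = (15, 19)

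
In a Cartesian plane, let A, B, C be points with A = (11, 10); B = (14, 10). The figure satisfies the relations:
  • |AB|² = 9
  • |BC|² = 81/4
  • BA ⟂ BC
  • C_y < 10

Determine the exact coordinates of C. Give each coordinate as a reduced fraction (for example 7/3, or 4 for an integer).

C = (14, 11/2)

1. C_x = 14  [[BA ⟂ BC ⇒ -3x+42=0] ∩ [|C−(14, 10)|²=81/4]]
2. C_y = 11/2  [[BA ⟂ BC ⇒ -3x+42=0] ∩ [|C−(14, 10)|²=81/4]]
   so C = (14, 11/2)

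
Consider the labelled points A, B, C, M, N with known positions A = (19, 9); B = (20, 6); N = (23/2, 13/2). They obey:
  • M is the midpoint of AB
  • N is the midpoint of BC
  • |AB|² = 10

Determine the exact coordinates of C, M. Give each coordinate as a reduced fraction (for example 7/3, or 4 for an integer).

C = (3, 7)
M = (39/2, 15/2)

1. M_x = 39/2  [2·M = A+B = (19, 9)+(20, 6)]
2. M_y = 15/2  [2·M = A+B = (19, 9)+(20, 6)]
   so M = (39/2, 15/2)
3. C_x = 3  [C = 2·N−B = 2·(23/2, 13/2)−(20, 6)]
4. C_y = 7  [C = 2·N−B = 2·(23/2, 13/2)−(20, 6)]
   so C = (3, 7)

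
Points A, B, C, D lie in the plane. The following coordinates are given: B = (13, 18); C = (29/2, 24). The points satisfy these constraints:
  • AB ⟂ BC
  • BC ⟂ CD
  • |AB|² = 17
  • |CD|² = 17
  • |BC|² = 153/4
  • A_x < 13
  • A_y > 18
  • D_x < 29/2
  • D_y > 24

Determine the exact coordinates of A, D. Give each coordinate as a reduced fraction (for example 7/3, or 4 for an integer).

1. A_x = 9  [[AB ⟂ BC ⇒ -3/2x-6y+255/2=0] ∩ [|A−(13, 18)|²=17]]
2. A_y = 19  [[AB ⟂ BC ⇒ -3/2x-6y+255/2=0] ∩ [|A−(13, 18)|²=17]]
   so A = (9, 19)
3. D_x = 21/2  [[BC ⟂ CD ⇒ 3/2x+6y-663/4=0] ∩ [|D−(29/2, 24)|²=17]]
4. D_y = 25  [[BC ⟂ CD ⇒ 3/2x+6y-663/4=0] ∩ [|D−(29/2, 24)|²=17]]
   so D = (21/2, 25)

A = (9, 19)
D = (21/2, 25)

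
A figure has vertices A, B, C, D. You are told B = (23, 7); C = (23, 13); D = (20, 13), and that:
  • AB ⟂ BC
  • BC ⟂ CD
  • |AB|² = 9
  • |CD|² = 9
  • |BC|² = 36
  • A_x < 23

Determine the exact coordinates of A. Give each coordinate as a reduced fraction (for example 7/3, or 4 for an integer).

1. A_x = 20  [[AB ⟂ BC ⇒ -6y+42=0] ∩ [|A−(23, 7)|²=9]]
2. A_y = 7  [[AB ⟂ BC ⇒ -6y+42=0] ∩ [|A−(23, 7)|²=9]]
   so A = (20, 7)

A = (20, 7)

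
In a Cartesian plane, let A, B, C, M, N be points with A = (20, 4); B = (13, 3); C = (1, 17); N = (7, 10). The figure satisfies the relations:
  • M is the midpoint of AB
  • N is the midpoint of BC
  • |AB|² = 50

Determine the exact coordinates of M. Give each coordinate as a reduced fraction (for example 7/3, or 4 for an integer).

M = (33/2, 7/2)

1. M_x = 33/2  [2·M = A+B = (20, 4)+(13, 3)]
2. M_y = 7/2  [2·M = A+B = (20, 4)+(13, 3)]
   so M = (33/2, 7/2)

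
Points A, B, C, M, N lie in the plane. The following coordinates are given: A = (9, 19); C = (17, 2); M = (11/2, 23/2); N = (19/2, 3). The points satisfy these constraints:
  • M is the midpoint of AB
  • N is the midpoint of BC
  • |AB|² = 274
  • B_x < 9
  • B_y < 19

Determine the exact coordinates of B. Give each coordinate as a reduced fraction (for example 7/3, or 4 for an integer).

1. B_x = 2  [B = 2·M−A = 2·(11/2, 23/2)−(9, 19)]
2. B_y = 4  [B = 2·M−A = 2·(11/2, 23/2)−(9, 19)]
   so B = (2, 4)

B = (2, 4)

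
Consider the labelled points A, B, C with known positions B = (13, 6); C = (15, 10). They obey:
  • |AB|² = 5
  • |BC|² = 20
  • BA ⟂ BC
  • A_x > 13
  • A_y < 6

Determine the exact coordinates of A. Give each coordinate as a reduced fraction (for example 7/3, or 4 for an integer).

A = (15, 5)

1. A_x = 15  [[BA ⟂ BC ⇒ 2x+4y-50=0] ∩ [|A−(13, 6)|²=5]]
2. A_y = 5  [[BA ⟂ BC ⇒ 2x+4y-50=0] ∩ [|A−(13, 6)|²=5]]
   so A = (15, 5)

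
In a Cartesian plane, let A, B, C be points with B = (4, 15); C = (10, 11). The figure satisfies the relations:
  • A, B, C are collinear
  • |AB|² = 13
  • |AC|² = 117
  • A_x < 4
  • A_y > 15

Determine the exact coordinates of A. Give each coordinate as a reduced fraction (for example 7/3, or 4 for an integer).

A = (1, 17)

1. A_x = 1  [[A, B, C are collinear ⇒ 4x+6y-106=0] ∩ [|A−(4, 15)|²=13]]
2. A_y = 17  [[A, B, C are collinear ⇒ 4x+6y-106=0] ∩ [|A−(4, 15)|²=13]]
   so A = (1, 17)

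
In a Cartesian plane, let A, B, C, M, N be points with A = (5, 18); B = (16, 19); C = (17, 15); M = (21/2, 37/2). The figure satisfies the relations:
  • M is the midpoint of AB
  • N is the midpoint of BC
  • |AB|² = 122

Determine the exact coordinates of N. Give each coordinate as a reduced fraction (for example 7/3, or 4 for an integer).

1. N_x = 33/2  [2·N = B+C = (16, 19)+(17, 15)]
2. N_y = 17  [2·N = B+C = (16, 19)+(17, 15)]
   so N = (33/2, 17)

N = (33/2, 17)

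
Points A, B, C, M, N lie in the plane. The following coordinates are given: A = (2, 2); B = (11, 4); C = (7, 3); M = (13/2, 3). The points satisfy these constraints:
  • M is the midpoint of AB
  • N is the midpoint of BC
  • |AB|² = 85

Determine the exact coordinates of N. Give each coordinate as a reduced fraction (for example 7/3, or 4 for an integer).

N = (9, 7/2)

1. N_x = 9  [2·N = B+C = (11, 4)+(7, 3)]
2. N_y = 7/2  [2·N = B+C = (11, 4)+(7, 3)]
   so N = (9, 7/2)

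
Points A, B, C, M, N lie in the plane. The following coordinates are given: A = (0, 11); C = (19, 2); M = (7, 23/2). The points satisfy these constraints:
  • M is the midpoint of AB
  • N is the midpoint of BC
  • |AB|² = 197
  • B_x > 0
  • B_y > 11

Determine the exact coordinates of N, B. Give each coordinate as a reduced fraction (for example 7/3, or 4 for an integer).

N = (33/2, 7)
B = (14, 12)

1. B_x = 14  [B = 2·M−A = 2·(7, 23/2)−(0, 11)]
2. B_y = 12  [B = 2·M−A = 2·(7, 23/2)−(0, 11)]
   so B = (14, 12)
3. N_x = 33/2  [2·N = B+C = (14, 12)+(19, 2)]
4. N_y = 7  [2·N = B+C = (14, 12)+(19, 2)]
   so N = (33/2, 7)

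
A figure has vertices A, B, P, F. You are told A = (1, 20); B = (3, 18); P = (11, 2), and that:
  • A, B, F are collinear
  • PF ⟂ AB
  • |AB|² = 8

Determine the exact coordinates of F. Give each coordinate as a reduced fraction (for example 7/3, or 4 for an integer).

1. F_x = 15  [[A, B, F are collinear ⇒ 2x+2y-42=0] ∩ [PF ⟂ AB ⇒ 2x-2y-18=0]]
2. F_y = 6  [[A, B, F are collinear ⇒ 2x+2y-42=0] ∩ [PF ⟂ AB ⇒ 2x-2y-18=0]]
   so F = (15, 6)

F = (15, 6)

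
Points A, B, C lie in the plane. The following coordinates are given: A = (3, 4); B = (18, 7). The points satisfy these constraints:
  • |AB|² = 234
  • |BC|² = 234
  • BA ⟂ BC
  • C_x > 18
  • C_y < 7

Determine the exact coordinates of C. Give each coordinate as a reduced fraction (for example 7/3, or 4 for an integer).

C = (21, -8)

1. C_x = 21  [[BA ⟂ BC ⇒ -15x-3y+291=0] ∩ [|C−(18, 7)|²=234]]
2. C_y = -8  [[BA ⟂ BC ⇒ -15x-3y+291=0] ∩ [|C−(18, 7)|²=234]]
   so C = (21, -8)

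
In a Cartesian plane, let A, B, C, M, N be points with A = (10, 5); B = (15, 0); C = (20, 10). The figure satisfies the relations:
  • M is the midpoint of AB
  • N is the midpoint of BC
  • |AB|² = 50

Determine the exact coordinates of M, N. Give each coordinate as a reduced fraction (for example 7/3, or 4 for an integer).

M = (25/2, 5/2)
N = (35/2, 5)

1. M_x = 25/2  [2·M = A+B = (10, 5)+(15, 0)]
2. M_y = 5/2  [2·M = A+B = (10, 5)+(15, 0)]
   so M = (25/2, 5/2)
3. N_x = 35/2  [2·N = B+C = (15, 0)+(20, 10)]
4. N_y = 5  [2·N = B+C = (15, 0)+(20, 10)]
   so N = (35/2, 5)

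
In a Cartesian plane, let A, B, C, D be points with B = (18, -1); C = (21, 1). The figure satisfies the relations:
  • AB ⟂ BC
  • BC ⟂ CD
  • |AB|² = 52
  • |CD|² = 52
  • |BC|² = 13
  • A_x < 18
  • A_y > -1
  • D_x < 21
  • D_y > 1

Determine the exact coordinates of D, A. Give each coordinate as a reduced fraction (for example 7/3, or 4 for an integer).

1. D_x = 17  [[BC ⟂ CD ⇒ 3x+2y-65=0] ∩ [|D−(21, 1)|²=52]]
2. D_y = 7  [[BC ⟂ CD ⇒ 3x+2y-65=0] ∩ [|D−(21, 1)|²=52]]
   so D = (17, 7)
3. A_x = 14  [[AB ⟂ BC ⇒ -3x-2y+52=0] ∩ [|A−(18, -1)|²=52]]
4. A_y = 5  [[AB ⟂ BC ⇒ -3x-2y+52=0] ∩ [|A−(18, -1)|²=52]]
   so A = (14, 5)

D = (17, 7)
A = (14, 5)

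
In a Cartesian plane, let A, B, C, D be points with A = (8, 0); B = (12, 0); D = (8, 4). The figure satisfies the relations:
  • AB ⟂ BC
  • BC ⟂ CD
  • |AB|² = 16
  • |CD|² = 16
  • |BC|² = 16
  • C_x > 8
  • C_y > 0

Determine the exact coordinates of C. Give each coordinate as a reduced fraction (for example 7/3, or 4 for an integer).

1. C_x = 12  [[AB ⟂ BC ⇒ 4x-48=0] ∩ [|C−(8, 4)|²=16]]
2. C_y = 4  [[AB ⟂ BC ⇒ 4x-48=0] ∩ [|C−(8, 4)|²=16]]
   so C = (12, 4)

C = (12, 4)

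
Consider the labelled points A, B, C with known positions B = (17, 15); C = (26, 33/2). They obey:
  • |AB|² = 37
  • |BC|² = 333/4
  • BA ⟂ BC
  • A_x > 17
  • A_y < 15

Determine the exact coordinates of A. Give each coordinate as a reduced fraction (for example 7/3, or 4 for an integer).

1. A_x = 18  [[BA ⟂ BC ⇒ 9x+3/2y-351/2=0] ∩ [|A−(17, 15)|²=37]]
2. A_y = 9  [[BA ⟂ BC ⇒ 9x+3/2y-351/2=0] ∩ [|A−(17, 15)|²=37]]
   so A = (18, 9)

A = (18, 9)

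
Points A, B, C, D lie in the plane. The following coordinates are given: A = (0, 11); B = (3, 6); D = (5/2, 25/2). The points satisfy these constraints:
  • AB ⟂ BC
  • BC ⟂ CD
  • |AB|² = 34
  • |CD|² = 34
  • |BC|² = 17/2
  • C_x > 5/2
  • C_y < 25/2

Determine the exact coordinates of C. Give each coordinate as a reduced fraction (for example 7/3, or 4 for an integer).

1. C_x = 11/2  [[AB ⟂ BC ⇒ 3x-5y+21=0] ∩ [|C−(5/2, 25/2)|²=34]]
2. C_y = 15/2  [[AB ⟂ BC ⇒ 3x-5y+21=0] ∩ [|C−(5/2, 25/2)|²=34]]
   so C = (11/2, 15/2)

C = (11/2, 15/2)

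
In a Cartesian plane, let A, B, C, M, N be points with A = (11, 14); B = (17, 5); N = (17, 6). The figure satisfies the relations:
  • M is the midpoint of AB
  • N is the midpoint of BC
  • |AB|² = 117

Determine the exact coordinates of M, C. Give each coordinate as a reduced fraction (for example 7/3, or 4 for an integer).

M = (14, 19/2)
C = (17, 7)

1. M_x = 14  [2·M = A+B = (11, 14)+(17, 5)]
2. M_y = 19/2  [2·M = A+B = (11, 14)+(17, 5)]
   so M = (14, 19/2)
3. C_x = 17  [C = 2·N−B = 2·(17, 6)−(17, 5)]
4. C_y = 7  [C = 2·N−B = 2·(17, 6)−(17, 5)]
   so C = (17, 7)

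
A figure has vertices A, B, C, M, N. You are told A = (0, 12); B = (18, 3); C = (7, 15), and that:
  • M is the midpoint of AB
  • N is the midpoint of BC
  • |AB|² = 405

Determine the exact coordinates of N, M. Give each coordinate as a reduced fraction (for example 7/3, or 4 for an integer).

1. M_x = 9  [2·M = A+B = (0, 12)+(18, 3)]
2. M_y = 15/2  [2·M = A+B = (0, 12)+(18, 3)]
   so M = (9, 15/2)
3. N_x = 25/2  [2·N = B+C = (18, 3)+(7, 15)]
4. N_y = 9  [2·N = B+C = (18, 3)+(7, 15)]
   so N = (25/2, 9)

N = (25/2, 9)
M = (9, 15/2)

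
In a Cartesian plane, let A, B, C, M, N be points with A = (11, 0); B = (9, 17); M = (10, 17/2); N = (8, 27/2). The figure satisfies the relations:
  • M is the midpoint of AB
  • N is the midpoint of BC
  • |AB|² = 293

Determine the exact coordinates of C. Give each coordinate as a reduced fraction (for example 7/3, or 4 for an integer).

1. C_x = 7  [C = 2·N−B = 2·(8, 27/2)−(9, 17)]
2. C_y = 10  [C = 2·N−B = 2·(8, 27/2)−(9, 17)]
   so C = (7, 10)

C = (7, 10)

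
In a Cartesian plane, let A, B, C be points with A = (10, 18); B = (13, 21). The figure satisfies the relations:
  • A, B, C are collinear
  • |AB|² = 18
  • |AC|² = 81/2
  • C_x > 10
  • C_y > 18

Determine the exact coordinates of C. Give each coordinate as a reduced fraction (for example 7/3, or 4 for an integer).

C = (29/2, 45/2)

1. C_x = 29/2  [[A, B, C are collinear ⇒ -3x+3y-24=0] ∩ [|C−(10, 18)|²=81/2]]
2. C_y = 45/2  [[A, B, C are collinear ⇒ -3x+3y-24=0] ∩ [|C−(10, 18)|²=81/2]]
   so C = (29/2, 45/2)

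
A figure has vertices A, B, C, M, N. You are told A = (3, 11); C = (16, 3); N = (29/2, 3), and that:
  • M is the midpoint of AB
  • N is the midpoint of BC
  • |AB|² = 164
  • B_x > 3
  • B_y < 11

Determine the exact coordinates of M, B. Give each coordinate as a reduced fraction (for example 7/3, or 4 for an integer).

M = (8, 7)
B = (13, 3)

1. B_x = 13  [B = 2·N−C = 2·(29/2, 3)−(16, 3)]
2. B_y = 3  [B = 2·N−C = 2·(29/2, 3)−(16, 3)]
   so B = (13, 3)
3. M_x = 8  [2·M = A+B = (3, 11)+(13, 3)]
4. M_y = 7  [2·M = A+B = (3, 11)+(13, 3)]
   so M = (8, 7)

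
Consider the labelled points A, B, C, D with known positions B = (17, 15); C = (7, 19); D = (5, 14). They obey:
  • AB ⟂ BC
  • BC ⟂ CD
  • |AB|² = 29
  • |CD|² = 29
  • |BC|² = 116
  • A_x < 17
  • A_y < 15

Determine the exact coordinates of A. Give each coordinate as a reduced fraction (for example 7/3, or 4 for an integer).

A = (15, 10)

1. A_x = 15  [[AB ⟂ BC ⇒ 10x-4y-110=0] ∩ [|A−(17, 15)|²=29]]
2. A_y = 10  [[AB ⟂ BC ⇒ 10x-4y-110=0] ∩ [|A−(17, 15)|²=29]]
   so A = (15, 10)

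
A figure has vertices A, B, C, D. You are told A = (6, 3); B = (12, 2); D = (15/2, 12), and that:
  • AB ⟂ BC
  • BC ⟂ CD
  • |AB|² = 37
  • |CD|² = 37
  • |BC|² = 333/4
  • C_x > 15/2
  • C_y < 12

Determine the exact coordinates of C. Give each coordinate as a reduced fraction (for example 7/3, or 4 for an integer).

C = (27/2, 11)

1. C_x = 27/2  [[AB ⟂ BC ⇒ 6x-1y-70=0] ∩ [|C−(15/2, 12)|²=37]]
2. C_y = 11  [[AB ⟂ BC ⇒ 6x-1y-70=0] ∩ [|C−(15/2, 12)|²=37]]
   so C = (27/2, 11)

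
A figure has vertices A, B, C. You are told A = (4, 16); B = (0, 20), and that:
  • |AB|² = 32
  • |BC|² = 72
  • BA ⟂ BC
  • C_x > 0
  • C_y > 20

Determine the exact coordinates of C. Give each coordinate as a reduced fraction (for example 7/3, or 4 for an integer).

C = (6, 26)

1. C_x = 6  [[BA ⟂ BC ⇒ 4x-4y+80=0] ∩ [|C−(0, 20)|²=72]]
2. C_y = 26  [[BA ⟂ BC ⇒ 4x-4y+80=0] ∩ [|C−(0, 20)|²=72]]
   so C = (6, 26)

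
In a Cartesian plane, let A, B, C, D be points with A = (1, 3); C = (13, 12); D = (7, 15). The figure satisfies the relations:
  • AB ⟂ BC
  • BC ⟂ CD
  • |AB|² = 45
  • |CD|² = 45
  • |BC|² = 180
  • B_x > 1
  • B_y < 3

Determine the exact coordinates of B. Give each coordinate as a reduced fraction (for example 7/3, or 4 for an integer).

1. B_x = 7  [[BC ⟂ CD ⇒ 6x-3y-42=0] ∩ [|B−(1, 3)|²=45]]
2. B_y = 0  [[BC ⟂ CD ⇒ 6x-3y-42=0] ∩ [|B−(1, 3)|²=45]]
   so B = (7, 0)

B = (7, 0)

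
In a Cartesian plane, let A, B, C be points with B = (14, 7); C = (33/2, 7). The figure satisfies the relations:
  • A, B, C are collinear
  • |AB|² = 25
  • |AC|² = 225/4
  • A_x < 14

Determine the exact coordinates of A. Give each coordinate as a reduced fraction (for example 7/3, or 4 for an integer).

A = (9, 7)

1. A_x = 9  [[A, B, C are collinear ⇒ 5/2y-35/2=0] ∩ [|A−(14, 7)|²=25]]
2. A_y = 7  [[A, B, C are collinear ⇒ 5/2y-35/2=0] ∩ [|A−(14, 7)|²=25]]
   so A = (9, 7)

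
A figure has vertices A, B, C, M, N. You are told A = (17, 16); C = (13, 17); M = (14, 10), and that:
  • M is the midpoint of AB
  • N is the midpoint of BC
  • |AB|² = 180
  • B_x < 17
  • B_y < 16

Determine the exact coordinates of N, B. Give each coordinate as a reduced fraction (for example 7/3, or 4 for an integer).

N = (12, 21/2)
B = (11, 4)

1. B_x = 11  [B = 2·M−A = 2·(14, 10)−(17, 16)]
2. B_y = 4  [B = 2·M−A = 2·(14, 10)−(17, 16)]
   so B = (11, 4)
3. N_x = 12  [2·N = B+C = (11, 4)+(13, 17)]
4. N_y = 21/2  [2·N = B+C = (11, 4)+(13, 17)]
   so N = (12, 21/2)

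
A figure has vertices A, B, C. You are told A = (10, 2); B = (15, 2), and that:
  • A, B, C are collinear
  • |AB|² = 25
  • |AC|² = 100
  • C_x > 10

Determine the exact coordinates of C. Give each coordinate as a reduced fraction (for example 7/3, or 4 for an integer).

C = (20, 2)

1. C_x = 20  [[A, B, C are collinear ⇒ 5y-10=0] ∩ [|C−(10, 2)|²=100]]
2. C_y = 2  [[A, B, C are collinear ⇒ 5y-10=0] ∩ [|C−(10, 2)|²=100]]
   so C = (20, 2)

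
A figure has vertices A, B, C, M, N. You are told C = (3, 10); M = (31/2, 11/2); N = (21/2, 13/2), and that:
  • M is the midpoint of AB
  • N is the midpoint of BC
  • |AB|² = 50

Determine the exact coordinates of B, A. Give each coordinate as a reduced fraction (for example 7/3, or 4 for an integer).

B = (18, 3)
A = (13, 8)

1. B_x = 18  [B = 2·N−C = 2·(21/2, 13/2)−(3, 10)]
2. B_y = 3  [B = 2·N−C = 2·(21/2, 13/2)−(3, 10)]
   so B = (18, 3)
3. A_x = 13  [A = 2·M−B = 2·(31/2, 11/2)−(18, 3)]
4. A_y = 8  [A = 2·M−B = 2·(31/2, 11/2)−(18, 3)]
   so A = (13, 8)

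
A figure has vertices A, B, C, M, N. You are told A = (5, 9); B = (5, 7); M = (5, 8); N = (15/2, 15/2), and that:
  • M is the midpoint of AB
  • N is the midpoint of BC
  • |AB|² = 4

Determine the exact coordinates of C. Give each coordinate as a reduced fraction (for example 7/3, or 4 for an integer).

1. C_x = 10  [C = 2·N−B = 2·(15/2, 15/2)−(5, 7)]
2. C_y = 8  [C = 2·N−B = 2·(15/2, 15/2)−(5, 7)]
   so C = (10, 8)

C = (10, 8)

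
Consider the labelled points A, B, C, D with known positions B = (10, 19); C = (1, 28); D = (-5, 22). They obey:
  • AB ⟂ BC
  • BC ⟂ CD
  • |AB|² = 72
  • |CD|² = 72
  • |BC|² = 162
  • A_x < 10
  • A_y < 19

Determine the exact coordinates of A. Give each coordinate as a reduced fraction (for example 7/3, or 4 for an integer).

1. A_x = 4  [[AB ⟂ BC ⇒ 9x-9y+81=0] ∩ [|A−(10, 19)|²=72]]
2. A_y = 13  [[AB ⟂ BC ⇒ 9x-9y+81=0] ∩ [|A−(10, 19)|²=72]]
   so A = (4, 13)

A = (4, 13)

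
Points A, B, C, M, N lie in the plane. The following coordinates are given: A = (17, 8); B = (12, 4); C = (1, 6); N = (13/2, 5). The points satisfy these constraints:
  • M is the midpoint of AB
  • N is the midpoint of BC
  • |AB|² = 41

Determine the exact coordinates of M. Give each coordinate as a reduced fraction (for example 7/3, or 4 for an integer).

M = (29/2, 6)

1. M_x = 29/2  [2·M = A+B = (17, 8)+(12, 4)]
2. M_y = 6  [2·M = A+B = (17, 8)+(12, 4)]
   so M = (29/2, 6)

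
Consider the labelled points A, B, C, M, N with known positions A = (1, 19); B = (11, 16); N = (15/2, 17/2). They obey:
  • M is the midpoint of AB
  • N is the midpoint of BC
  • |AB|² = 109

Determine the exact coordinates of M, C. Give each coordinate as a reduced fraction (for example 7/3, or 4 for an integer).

1. M_x = 6  [2·M = A+B = (1, 19)+(11, 16)]
2. M_y = 35/2  [2·M = A+B = (1, 19)+(11, 16)]
   so M = (6, 35/2)
3. C_x = 4  [C = 2·N−B = 2·(15/2, 17/2)−(11, 16)]
4. C_y = 1  [C = 2·N−B = 2·(15/2, 17/2)−(11, 16)]
   so C = (4, 1)

M = (6, 35/2)
C = (4, 1)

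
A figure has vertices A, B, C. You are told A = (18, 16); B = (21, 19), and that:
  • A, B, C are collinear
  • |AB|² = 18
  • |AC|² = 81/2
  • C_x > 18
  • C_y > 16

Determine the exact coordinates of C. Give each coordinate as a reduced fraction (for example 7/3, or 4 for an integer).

1. C_x = 45/2  [[A, B, C are collinear ⇒ -3x+3y+6=0] ∩ [|C−(18, 16)|²=81/2]]
2. C_y = 41/2  [[A, B, C are collinear ⇒ -3x+3y+6=0] ∩ [|C−(18, 16)|²=81/2]]
   so C = (45/2, 41/2)

C = (45/2, 41/2)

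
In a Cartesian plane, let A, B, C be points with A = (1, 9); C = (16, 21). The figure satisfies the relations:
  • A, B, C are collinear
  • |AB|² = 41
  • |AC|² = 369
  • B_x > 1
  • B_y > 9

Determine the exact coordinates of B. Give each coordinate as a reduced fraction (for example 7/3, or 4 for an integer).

1. B_x = 6  [[A, B, C are collinear ⇒ 12x-15y+123=0] ∩ [|B−(1, 9)|²=41]]
2. B_y = 13  [[A, B, C are collinear ⇒ 12x-15y+123=0] ∩ [|B−(1, 9)|²=41]]
   so B = (6, 13)

B = (6, 13)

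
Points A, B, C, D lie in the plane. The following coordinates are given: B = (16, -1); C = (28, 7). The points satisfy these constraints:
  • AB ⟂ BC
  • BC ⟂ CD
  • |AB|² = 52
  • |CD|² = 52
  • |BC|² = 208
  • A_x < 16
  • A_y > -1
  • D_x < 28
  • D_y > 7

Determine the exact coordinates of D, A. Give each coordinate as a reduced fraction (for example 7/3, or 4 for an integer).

1. D_x = 24  [[BC ⟂ CD ⇒ 12x+8y-392=0] ∩ [|D−(28, 7)|²=52]]
2. D_y = 13  [[BC ⟂ CD ⇒ 12x+8y-392=0] ∩ [|D−(28, 7)|²=52]]
   so D = (24, 13)
3. A_x = 12  [[AB ⟂ BC ⇒ -12x-8y+184=0] ∩ [|A−(16, -1)|²=52]]
4. A_y = 5  [[AB ⟂ BC ⇒ -12x-8y+184=0] ∩ [|A−(16, -1)|²=52]]
   so A = (12, 5)

D = (24, 13)
A = (12, 5)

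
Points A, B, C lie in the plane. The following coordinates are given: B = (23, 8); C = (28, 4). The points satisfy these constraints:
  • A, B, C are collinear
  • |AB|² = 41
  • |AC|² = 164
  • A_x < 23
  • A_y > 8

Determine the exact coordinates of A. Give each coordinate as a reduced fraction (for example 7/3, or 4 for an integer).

A = (18, 12)

1. A_x = 18  [[A, B, C are collinear ⇒ 4x+5y-132=0] ∩ [|A−(23, 8)|²=41]]
2. A_y = 12  [[A, B, C are collinear ⇒ 4x+5y-132=0] ∩ [|A−(23, 8)|²=41]]
   so A = (18, 12)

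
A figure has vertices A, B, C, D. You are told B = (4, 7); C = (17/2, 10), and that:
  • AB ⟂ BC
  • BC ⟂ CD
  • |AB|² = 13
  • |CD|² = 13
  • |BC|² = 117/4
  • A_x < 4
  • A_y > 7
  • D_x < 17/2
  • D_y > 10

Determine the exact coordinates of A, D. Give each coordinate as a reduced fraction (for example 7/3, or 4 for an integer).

1. A_x = 2  [[AB ⟂ BC ⇒ -9/2x-3y+39=0] ∩ [|A−(4, 7)|²=13]]
2. A_y = 10  [[AB ⟂ BC ⇒ -9/2x-3y+39=0] ∩ [|A−(4, 7)|²=13]]
   so A = (2, 10)
3. D_x = 13/2  [[BC ⟂ CD ⇒ 9/2x+3y-273/4=0] ∩ [|D−(17/2, 10)|²=13]]
4. D_y = 13  [[BC ⟂ CD ⇒ 9/2x+3y-273/4=0] ∩ [|D−(17/2, 10)|²=13]]
   so D = (13/2, 13)

A = (2, 10)
D = (13/2, 13)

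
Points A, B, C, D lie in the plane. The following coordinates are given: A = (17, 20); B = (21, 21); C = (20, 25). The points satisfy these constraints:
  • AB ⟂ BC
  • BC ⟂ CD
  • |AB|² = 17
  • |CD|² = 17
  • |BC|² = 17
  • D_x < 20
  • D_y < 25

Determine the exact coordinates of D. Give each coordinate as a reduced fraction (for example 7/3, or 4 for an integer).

1. D_x = 16  [[BC ⟂ CD ⇒ -1x+4y-80=0] ∩ [|D−(20, 25)|²=17]]
2. D_y = 24  [[BC ⟂ CD ⇒ -1x+4y-80=0] ∩ [|D−(20, 25)|²=17]]
   so D = (16, 24)

D = (16, 24)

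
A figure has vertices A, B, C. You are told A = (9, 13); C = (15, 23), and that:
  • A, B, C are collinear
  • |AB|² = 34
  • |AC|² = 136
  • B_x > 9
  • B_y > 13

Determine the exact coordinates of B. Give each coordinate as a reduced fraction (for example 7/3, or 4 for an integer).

B = (12, 18)

1. B_x = 12  [[A, B, C are collinear ⇒ 10x-6y-12=0] ∩ [|B−(9, 13)|²=34]]
2. B_y = 18  [[A, B, C are collinear ⇒ 10x-6y-12=0] ∩ [|B−(9, 13)|²=34]]
   so B = (12, 18)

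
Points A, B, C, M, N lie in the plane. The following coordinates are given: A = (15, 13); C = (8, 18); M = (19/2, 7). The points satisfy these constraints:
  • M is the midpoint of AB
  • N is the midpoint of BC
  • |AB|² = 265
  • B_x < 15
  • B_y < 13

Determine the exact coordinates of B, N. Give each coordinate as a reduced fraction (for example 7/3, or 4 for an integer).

1. B_x = 4  [B = 2·M−A = 2·(19/2, 7)−(15, 13)]
2. B_y = 1  [B = 2·M−A = 2·(19/2, 7)−(15, 13)]
   so B = (4, 1)
3. N_x = 6  [2·N = B+C = (4, 1)+(8, 18)]
4. N_y = 19/2  [2·N = B+C = (4, 1)+(8, 18)]
   so N = (6, 19/2)

B = (4, 1)
N = (6, 19/2)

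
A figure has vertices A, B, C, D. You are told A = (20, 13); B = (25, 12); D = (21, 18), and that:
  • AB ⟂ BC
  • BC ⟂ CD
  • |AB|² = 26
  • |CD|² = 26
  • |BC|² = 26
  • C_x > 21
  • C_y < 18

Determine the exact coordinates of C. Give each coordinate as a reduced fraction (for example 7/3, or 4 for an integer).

1. C_x = 26  [[AB ⟂ BC ⇒ 5x-1y-113=0] ∩ [|C−(21, 18)|²=26]]
2. C_y = 17  [[AB ⟂ BC ⇒ 5x-1y-113=0] ∩ [|C−(21, 18)|²=26]]
   so C = (26, 17)

C = (26, 17)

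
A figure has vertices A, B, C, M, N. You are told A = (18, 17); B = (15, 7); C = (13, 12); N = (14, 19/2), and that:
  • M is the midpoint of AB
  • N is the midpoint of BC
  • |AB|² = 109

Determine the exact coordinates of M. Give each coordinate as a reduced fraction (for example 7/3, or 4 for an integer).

1. M_x = 33/2  [2·M = A+B = (18, 17)+(15, 7)]
2. M_y = 12  [2·M = A+B = (18, 17)+(15, 7)]
   so M = (33/2, 12)

M = (33/2, 12)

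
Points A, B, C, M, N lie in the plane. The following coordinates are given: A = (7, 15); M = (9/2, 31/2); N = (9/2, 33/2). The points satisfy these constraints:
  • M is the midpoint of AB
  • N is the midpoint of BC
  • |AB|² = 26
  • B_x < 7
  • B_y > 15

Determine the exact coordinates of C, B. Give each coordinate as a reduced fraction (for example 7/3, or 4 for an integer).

1. B_x = 2  [B = 2·M−A = 2·(9/2, 31/2)−(7, 15)]
2. B_y = 16  [B = 2·M−A = 2·(9/2, 31/2)−(7, 15)]
   so B = (2, 16)
3. C_x = 7  [C = 2·N−B = 2·(9/2, 33/2)−(2, 16)]
4. C_y = 17  [C = 2·N−B = 2·(9/2, 33/2)−(2, 16)]
   so C = (7, 17)

C = (7, 17)
B = (2, 16)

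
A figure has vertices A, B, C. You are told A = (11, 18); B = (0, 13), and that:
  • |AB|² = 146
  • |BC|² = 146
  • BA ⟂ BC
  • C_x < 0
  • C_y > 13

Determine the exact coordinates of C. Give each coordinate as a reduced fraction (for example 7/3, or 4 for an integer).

C = (-5, 24)

1. C_x = -5  [[BA ⟂ BC ⇒ 11x+5y-65=0] ∩ [|C−(0, 13)|²=146]]
2. C_y = 24  [[BA ⟂ BC ⇒ 11x+5y-65=0] ∩ [|C−(0, 13)|²=146]]
   so C = (-5, 24)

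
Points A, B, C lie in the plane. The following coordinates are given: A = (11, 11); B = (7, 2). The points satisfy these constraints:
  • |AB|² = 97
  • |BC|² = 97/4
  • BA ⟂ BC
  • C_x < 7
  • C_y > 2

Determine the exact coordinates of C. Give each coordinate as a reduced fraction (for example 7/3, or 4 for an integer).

1. C_x = 5/2  [[BA ⟂ BC ⇒ 4x+9y-46=0] ∩ [|C−(7, 2)|²=97/4]]
2. C_y = 4  [[BA ⟂ BC ⇒ 4x+9y-46=0] ∩ [|C−(7, 2)|²=97/4]]
   so C = (5/2, 4)

C = (5/2, 4)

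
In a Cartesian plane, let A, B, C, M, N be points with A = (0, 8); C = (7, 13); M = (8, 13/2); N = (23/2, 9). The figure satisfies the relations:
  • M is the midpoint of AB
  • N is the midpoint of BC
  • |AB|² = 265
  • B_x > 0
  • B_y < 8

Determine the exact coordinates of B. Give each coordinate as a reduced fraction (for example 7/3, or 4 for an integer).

1. B_x = 16  [B = 2·M−A = 2·(8, 13/2)−(0, 8)]
2. B_y = 5  [B = 2·M−A = 2·(8, 13/2)−(0, 8)]
   so B = (16, 5)

B = (16, 5)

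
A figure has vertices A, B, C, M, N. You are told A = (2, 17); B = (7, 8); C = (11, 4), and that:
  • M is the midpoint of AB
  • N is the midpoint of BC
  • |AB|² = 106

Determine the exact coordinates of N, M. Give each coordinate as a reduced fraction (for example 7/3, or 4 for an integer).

N = (9, 6)
M = (9/2, 25/2)

1. M_x = 9/2  [2·M = A+B = (2, 17)+(7, 8)]
2. M_y = 25/2  [2·M = A+B = (2, 17)+(7, 8)]
   so M = (9/2, 25/2)
3. N_x = 9  [2·N = B+C = (7, 8)+(11, 4)]
4. N_y = 6  [2·N = B+C = (7, 8)+(11, 4)]
   so N = (9, 6)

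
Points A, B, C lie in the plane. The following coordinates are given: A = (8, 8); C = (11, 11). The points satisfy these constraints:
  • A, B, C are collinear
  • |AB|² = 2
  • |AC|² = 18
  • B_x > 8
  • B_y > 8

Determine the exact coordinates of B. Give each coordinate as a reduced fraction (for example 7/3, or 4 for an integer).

B = (9, 9)

1. B_x = 9  [[A, B, C are collinear ⇒ 3x-3y=0] ∩ [|B−(8, 8)|²=2]]
2. B_y = 9  [[A, B, C are collinear ⇒ 3x-3y=0] ∩ [|B−(8, 8)|²=2]]
   so B = (9, 9)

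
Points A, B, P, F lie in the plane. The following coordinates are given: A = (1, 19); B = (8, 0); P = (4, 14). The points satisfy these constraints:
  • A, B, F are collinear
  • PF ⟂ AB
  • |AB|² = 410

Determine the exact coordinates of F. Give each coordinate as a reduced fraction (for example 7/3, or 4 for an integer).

F = (611/205, 2793/205)

1. F_x = 611/205  [[A, B, F are collinear ⇒ 19x+7y-152=0] ∩ [PF ⟂ AB ⇒ 7x-19y+238=0]]
2. F_y = 2793/205  [[A, B, F are collinear ⇒ 19x+7y-152=0] ∩ [PF ⟂ AB ⇒ 7x-19y+238=0]]
   so F = (611/205, 2793/205)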